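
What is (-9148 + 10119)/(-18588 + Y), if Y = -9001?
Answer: -971/27589 ≈ -0.035195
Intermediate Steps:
(-9148 + 10119)/(-18588 + Y) = (-9148 + 10119)/(-18588 - 9001) = 971/(-27589) = 971*(-1/27589) = -971/27589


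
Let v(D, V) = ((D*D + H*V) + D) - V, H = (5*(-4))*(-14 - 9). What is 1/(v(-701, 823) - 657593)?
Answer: 1/210864 ≈ 4.7424e-6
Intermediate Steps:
H = 460 (H = -20*(-23) = 460)
v(D, V) = D + D² + 459*V (v(D, V) = ((D*D + 460*V) + D) - V = ((D² + 460*V) + D) - V = (D + D² + 460*V) - V = D + D² + 459*V)
1/(v(-701, 823) - 657593) = 1/((-701 + (-701)² + 459*823) - 657593) = 1/((-701 + 491401 + 377757) - 657593) = 1/(868457 - 657593) = 1/210864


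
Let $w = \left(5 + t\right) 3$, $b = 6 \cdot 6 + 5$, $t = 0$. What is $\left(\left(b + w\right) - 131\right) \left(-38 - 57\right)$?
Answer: $7125$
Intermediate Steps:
$b = 41$ ($b = 36 + 5 = 41$)
$w = 15$ ($w = \left(5 + 0\right) 3 = 5 \cdot 3 = 15$)
$\left(\left(b + w\right) - 131\right) \left(-38 - 57\right) = \left(\left(41 + 15\right) - 131\right) \left(-38 - 57\right) = \left(56 - 131\right) \left(-38 - 57\right) = \left(-75\right) \left(-95\right) = 7125$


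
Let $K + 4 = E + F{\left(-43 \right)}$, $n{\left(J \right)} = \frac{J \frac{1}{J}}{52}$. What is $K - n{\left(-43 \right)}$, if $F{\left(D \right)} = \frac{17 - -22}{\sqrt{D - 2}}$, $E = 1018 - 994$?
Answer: $\frac{1039}{52} - \frac{13 i \sqrt{5}}{5} \approx 19.981 - 5.8138 i$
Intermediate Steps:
$E = 24$
$n{\left(J \right)} = \frac{1}{52}$ ($n{\left(J \right)} = 1 \cdot \frac{1}{52} = \frac{1}{52}$)
$F{\left(D \right)} = \frac{39}{\sqrt{-2 + D}}$ ($F{\left(D \right)} = \frac{17 + 22}{\sqrt{-2 + D}} = \frac{39}{\sqrt{-2 + D}}$)
$K = 20 - \frac{13 i \sqrt{5}}{5}$ ($K = -4 + \left(24 + \frac{39}{\sqrt{-2 - 43}}\right) = -4 + \left(24 + \frac{39}{3 i \sqrt{5}}\right) = -4 + \left(24 + 39 \left(- \frac{i \sqrt{5}}{15}\right)\right) = -4 + \left(24 - \frac{13 i \sqrt{5}}{5}\right) = 20 - \frac{13 i \sqrt{5}}{5} \approx 20.0 - 5.8138 i$)
$K - n{\left(-43 \right)} = \left(20 - \frac{13 i \sqrt{5}}{5}\right) - \frac{1}{52} = \frac{1039}{52} - \frac{13 i \sqrt{5}}{5}$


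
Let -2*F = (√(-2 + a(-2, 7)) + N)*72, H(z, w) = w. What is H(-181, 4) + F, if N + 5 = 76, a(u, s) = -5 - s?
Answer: -2552 - 36*I*√14 ≈ -2552.0 - 134.7*I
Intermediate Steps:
N = 71 (N = -5 + 76 = 71)
F = -2556 - 36*I*√14 (F = -(√(-2 + (-5 - 1*7)) + 71)*72/2 = -(√(-2 + (-5 - 7)) + 71)*72/2 = -(√(-2 - 12) + 71)*72/2 = -(√(-14) + 71)*72/2 = -(I*√14 + 71)*72/2 = -(71 + I*√14)*72/2 = -(5112 + 72*I*√14)/2 = -2556 - 36*I*√14 ≈ -2556.0 - 134.7*I)
H(-181, 4) + F = 4 + (-2556 - 36*I*√14) = -2552 - 36*I*√14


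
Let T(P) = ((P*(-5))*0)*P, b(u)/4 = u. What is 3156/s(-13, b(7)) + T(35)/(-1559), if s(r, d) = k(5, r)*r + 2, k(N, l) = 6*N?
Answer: -789/97 ≈ -8.1340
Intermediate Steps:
b(u) = 4*u
s(r, d) = 2 + 30*r (s(r, d) = (6*5)*r + 2 = 30*r + 2 = 2 + 30*r)
T(P) = 0 (T(P) = (-5*P*0)*P = 0*P = 0)
3156/s(-13, b(7)) + T(35)/(-1559) = 3156/(2 + 30*(-13)) + 0/(-1559) = 3156/(2 - 390) + 0*(-1/1559) = 3156/(-388) + 0 = 3156*(-1/388) + 0 = -789/97 + 0 = -789/97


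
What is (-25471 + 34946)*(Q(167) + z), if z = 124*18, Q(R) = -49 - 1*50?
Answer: 20210175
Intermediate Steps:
Q(R) = -99 (Q(R) = -49 - 50 = -99)
z = 2232
(-25471 + 34946)*(Q(167) + z) = (-25471 + 34946)*(-99 + 2232) = 9475*2133 = 20210175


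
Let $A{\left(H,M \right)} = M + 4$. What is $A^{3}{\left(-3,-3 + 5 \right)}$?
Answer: $216$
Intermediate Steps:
$A{\left(H,M \right)} = 4 + M$
$A^{3}{\left(-3,-3 + 5 \right)} = \left(4 + \left(-3 + 5\right)\right)^{3} = \left(4 + 2\right)^{3} = 6^{3} = 216$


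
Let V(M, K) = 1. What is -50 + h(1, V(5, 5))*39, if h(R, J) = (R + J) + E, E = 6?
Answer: 262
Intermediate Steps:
h(R, J) = 6 + J + R (h(R, J) = (R + J) + 6 = (J + R) + 6 = 6 + J + R)
-50 + h(1, V(5, 5))*39 = -50 + (6 + 1 + 1)*39 = -50 + 8*39 = -50 + 312 = 262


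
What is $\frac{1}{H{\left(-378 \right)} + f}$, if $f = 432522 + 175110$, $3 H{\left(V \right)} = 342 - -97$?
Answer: $\frac{3}{1823335} \approx 1.6453 \cdot 10^{-6}$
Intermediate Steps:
$H{\left(V \right)} = \frac{439}{3}$ ($H{\left(V \right)} = \frac{342 - -97}{3} = \frac{342 + 97}{3} = \frac{1}{3} \cdot 439 = \frac{439}{3}$)
$f = 607632$
$\frac{1}{H{\left(-378 \right)} + f} = \frac{1}{\frac{439}{3} + 607632} = \frac{1}{\frac{1823335}{3}} = \frac{3}{1823335}$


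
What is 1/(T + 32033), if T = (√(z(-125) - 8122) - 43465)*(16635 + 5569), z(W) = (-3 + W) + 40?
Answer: -965064827/931354167987167289 - 22204*I*√8210/931354167987167289 ≈ -1.0362e-9 - 2.1602e-12*I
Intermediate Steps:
z(W) = 37 + W
T = -965096860 + 22204*I*√8210 (T = (√((37 - 125) - 8122) - 43465)*(16635 + 5569) = (√(-88 - 8122) - 43465)*22204 = (√(-8210) - 43465)*22204 = (I*√8210 - 43465)*22204 = (-43465 + I*√8210)*22204 = -965096860 + 22204*I*√8210 ≈ -9.651e+8 + 2.0119e+6*I)
1/(T + 32033) = 1/((-965096860 + 22204*I*√8210) + 32033) = 1/(-965064827 + 22204*I*√8210)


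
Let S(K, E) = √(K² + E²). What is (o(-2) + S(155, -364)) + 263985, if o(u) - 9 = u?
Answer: 263992 + √156521 ≈ 2.6439e+5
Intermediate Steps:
S(K, E) = √(E² + K²)
o(u) = 9 + u
(o(-2) + S(155, -364)) + 263985 = ((9 - 2) + √((-364)² + 155²)) + 263985 = (7 + √(132496 + 24025)) + 263985 = (7 + √156521) + 263985 = 263992 + √156521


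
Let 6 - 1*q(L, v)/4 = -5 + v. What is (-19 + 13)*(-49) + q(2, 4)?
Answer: 322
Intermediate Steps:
q(L, v) = 44 - 4*v (q(L, v) = 24 - 4*(-5 + v) = 24 + (20 - 4*v) = 44 - 4*v)
(-19 + 13)*(-49) + q(2, 4) = (-19 + 13)*(-49) + (44 - 4*4) = -6*(-49) + (44 - 16) = 294 + 28 = 322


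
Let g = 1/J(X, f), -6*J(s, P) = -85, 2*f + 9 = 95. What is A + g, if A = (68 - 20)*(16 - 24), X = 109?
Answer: -32634/85 ≈ -383.93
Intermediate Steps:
f = 43 (f = -9/2 + (1/2)*95 = -9/2 + 95/2 = 43)
J(s, P) = 85/6 (J(s, P) = -1/6*(-85) = 85/6)
g = 6/85 (g = 1/(85/6) = 6/85 ≈ 0.070588)
A = -384 (A = 48*(-8) = -384)
A + g = -384 + 6/85 = -32634/85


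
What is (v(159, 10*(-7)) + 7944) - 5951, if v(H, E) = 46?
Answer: 2039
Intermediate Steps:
(v(159, 10*(-7)) + 7944) - 5951 = (46 + 7944) - 5951 = 7990 - 5951 = 2039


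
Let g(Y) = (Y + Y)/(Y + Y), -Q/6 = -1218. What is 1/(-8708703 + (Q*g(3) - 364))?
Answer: -1/8701759 ≈ -1.1492e-7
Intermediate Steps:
Q = 7308 (Q = -6*(-1218) = 7308)
g(Y) = 1 (g(Y) = (2*Y)/((2*Y)) = (2*Y)*(1/(2*Y)) = 1)
1/(-8708703 + (Q*g(3) - 364)) = 1/(-8708703 + (7308*1 - 364)) = 1/(-8708703 + (7308 - 364)) = 1/(-8708703 + 6944) = 1/(-8701759) = -1/8701759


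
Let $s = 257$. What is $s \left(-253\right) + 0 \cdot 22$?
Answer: $-65021$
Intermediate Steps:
$s \left(-253\right) + 0 \cdot 22 = 257 \left(-253\right) + 0 \cdot 22 = -65021 + 0 = -65021$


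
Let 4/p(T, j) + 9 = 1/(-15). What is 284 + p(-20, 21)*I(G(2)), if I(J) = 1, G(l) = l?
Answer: 9641/34 ≈ 283.56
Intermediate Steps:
p(T, j) = -15/34 (p(T, j) = 4/(-9 + 1/(-15)) = 4/(-9 - 1/15) = 4/(-136/15) = 4*(-15/136) = -15/34)
284 + p(-20, 21)*I(G(2)) = 284 - 15/34*1 = 284 - 15/34 = 9641/34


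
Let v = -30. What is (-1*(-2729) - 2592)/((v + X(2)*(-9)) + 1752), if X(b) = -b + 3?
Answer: 137/1713 ≈ 0.079977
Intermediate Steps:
X(b) = 3 - b
(-1*(-2729) - 2592)/((v + X(2)*(-9)) + 1752) = (-1*(-2729) - 2592)/((-30 + (3 - 1*2)*(-9)) + 1752) = (2729 - 2592)/((-30 + (3 - 2)*(-9)) + 1752) = 137/((-30 + 1*(-9)) + 1752) = 137/((-30 - 9) + 1752) = 137/(-39 + 1752) = 137/1713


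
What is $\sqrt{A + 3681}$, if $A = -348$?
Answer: $\sqrt{3333} \approx 57.732$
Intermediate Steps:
$\sqrt{A + 3681} = \sqrt{-348 + 3681} = \sqrt{3333}$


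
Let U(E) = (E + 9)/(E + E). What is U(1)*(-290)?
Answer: -1450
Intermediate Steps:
U(E) = (9 + E)/(2*E) (U(E) = (9 + E)/((2*E)) = (9 + E)*(1/(2*E)) = (9 + E)/(2*E))
U(1)*(-290) = ((1/2)*(9 + 1)/1)*(-290) = ((1/2)*1*10)*(-290) = 5*(-290) = -1450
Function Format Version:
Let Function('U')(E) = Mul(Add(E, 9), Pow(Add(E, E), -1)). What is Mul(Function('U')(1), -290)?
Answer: -1450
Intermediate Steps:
Function('U')(E) = Mul(Rational(1, 2), Pow(E, -1), Add(9, E)) (Function('U')(E) = Mul(Add(9, E), Pow(Mul(2, E), -1)) = Mul(Add(9, E), Mul(Rational(1, 2), Pow(E, -1))) = Mul(Rational(1, 2), Pow(E, -1), Add(9, E)))
Mul(Function('U')(1), -290) = Mul(Mul(Rational(1, 2), Pow(1, -1), Add(9, 1)), -290) = Mul(Mul(Rational(1, 2), 1, 10), -290) = Mul(5, -290) = -1450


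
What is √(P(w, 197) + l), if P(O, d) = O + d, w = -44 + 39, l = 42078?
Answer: √42270 ≈ 205.60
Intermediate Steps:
w = -5
√(P(w, 197) + l) = √((-5 + 197) + 42078) = √(192 + 42078) = √42270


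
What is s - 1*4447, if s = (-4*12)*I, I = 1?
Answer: -4495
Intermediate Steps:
s = -48 (s = -4*12*1 = -48*1 = -48)
s - 1*4447 = -48 - 1*4447 = -48 - 4447 = -4495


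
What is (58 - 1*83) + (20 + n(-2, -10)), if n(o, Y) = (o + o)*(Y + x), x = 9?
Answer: -1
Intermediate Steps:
n(o, Y) = 2*o*(9 + Y) (n(o, Y) = (o + o)*(Y + 9) = (2*o)*(9 + Y) = 2*o*(9 + Y))
(58 - 1*83) + (20 + n(-2, -10)) = (58 - 1*83) + (20 + 2*(-2)*(9 - 10)) = (58 - 83) + (20 + 2*(-2)*(-1)) = -25 + (20 + 4) = -25 + 24 = -1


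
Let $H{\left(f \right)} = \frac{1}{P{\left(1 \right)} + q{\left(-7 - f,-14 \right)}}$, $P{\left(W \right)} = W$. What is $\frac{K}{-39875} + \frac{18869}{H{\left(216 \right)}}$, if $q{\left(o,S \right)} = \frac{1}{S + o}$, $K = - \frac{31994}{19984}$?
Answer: $\frac{1774246714995289}{94428147000} \approx 18789.0$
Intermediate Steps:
$K = - \frac{15997}{9992}$ ($K = \left(-31994\right) \frac{1}{19984} = - \frac{15997}{9992} \approx -1.601$)
$H{\left(f \right)} = \frac{1}{1 + \frac{1}{-21 - f}}$ ($H{\left(f \right)} = \frac{1}{1 + \frac{1}{-14 - \left(7 + f\right)}} = \frac{1}{1 + \frac{1}{-21 - f}}$)
$\frac{K}{-39875} + \frac{18869}{H{\left(216 \right)}} = - \frac{15997}{9992 \left(-39875\right)} + \frac{18869}{\frac{1}{20 + 216} \left(21 + 216\right)} = \left(- \frac{15997}{9992}\right) \left(- \frac{1}{39875}\right) + \frac{18869}{\frac{1}{236} \cdot 237} = \frac{15997}{398431000} + \frac{18869}{\frac{1}{236} \cdot 237} = \frac{15997}{398431000} + \frac{18869}{\frac{237}{236}} = \frac{15997}{398431000} + 18869 \cdot \frac{236}{237} = \frac{15997}{398431000} + \frac{4453084}{237} = \frac{1774246714995289}{94428147000}$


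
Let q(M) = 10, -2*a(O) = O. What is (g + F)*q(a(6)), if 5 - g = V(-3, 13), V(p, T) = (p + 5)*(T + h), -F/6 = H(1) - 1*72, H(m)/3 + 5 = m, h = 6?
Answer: 4710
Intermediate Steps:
a(O) = -O/2
H(m) = -15 + 3*m
F = 504 (F = -6*((-15 + 3*1) - 1*72) = -6*((-15 + 3) - 72) = -6*(-12 - 72) = -6*(-84) = 504)
V(p, T) = (5 + p)*(6 + T) (V(p, T) = (p + 5)*(T + 6) = (5 + p)*(6 + T))
g = -33 (g = 5 - (30 + 5*13 + 6*(-3) + 13*(-3)) = 5 - (30 + 65 - 18 - 39) = 5 - 1*38 = 5 - 38 = -33)
(g + F)*q(a(6)) = (-33 + 504)*10 = 471*10 = 4710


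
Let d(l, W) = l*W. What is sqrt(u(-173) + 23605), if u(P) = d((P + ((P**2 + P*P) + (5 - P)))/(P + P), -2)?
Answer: 6*sqrt(19911954)/173 ≈ 154.76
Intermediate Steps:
d(l, W) = W*l
u(P) = -(5 + 2*P**2)/P (u(P) = -2*(P + ((P**2 + P*P) + (5 - P)))/(P + P) = -2*(P + ((P**2 + P**2) + (5 - P)))/(2*P) = -2*(P + (2*P**2 + (5 - P)))*1/(2*P) = -2*(P + (5 - P + 2*P**2))*1/(2*P) = -2*(5 + 2*P**2)*1/(2*P) = -(5 + 2*P**2)/P)
sqrt(u(-173) + 23605) = sqrt((-5/(-173) - 2*(-173)) + 23605) = sqrt((-5*(-1/173) + 346) + 23605) = sqrt((5/173 + 346) + 23605) = sqrt(59863/173 + 23605) = sqrt(4143528/173) = 6*sqrt(19911954)/173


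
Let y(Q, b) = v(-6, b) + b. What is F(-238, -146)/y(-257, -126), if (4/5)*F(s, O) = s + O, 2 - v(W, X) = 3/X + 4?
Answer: 4032/1075 ≈ 3.7507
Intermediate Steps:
v(W, X) = -2 - 3/X (v(W, X) = 2 - (3/X + 4) = 2 - (4 + 3/X) = 2 + (-4 - 3/X) = -2 - 3/X)
F(s, O) = 5*O/4 + 5*s/4 (F(s, O) = 5*(s + O)/4 = 5*(O + s)/4 = 5*O/4 + 5*s/4)
y(Q, b) = -2 + b - 3/b (y(Q, b) = (-2 - 3/b) + b = -2 + b - 3/b)
F(-238, -146)/y(-257, -126) = ((5/4)*(-146) + (5/4)*(-238))/(-2 - 126 - 3/(-126)) = (-365/2 - 595/2)/(-2 - 126 - 3*(-1/126)) = -480/(-2 - 126 + 1/42) = -480/(-5375/42) = -480*(-42/5375) = 4032/1075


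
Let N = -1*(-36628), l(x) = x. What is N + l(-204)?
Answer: 36424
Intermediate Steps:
N = 36628
N + l(-204) = 36628 - 204 = 36424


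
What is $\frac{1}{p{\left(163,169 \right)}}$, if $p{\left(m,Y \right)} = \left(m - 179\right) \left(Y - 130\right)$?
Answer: $- \frac{1}{624} \approx -0.0016026$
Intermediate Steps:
$p{\left(m,Y \right)} = \left(-179 + m\right) \left(-130 + Y\right)$
$\frac{1}{p{\left(163,169 \right)}} = \frac{1}{23270 - 30251 - 21190 + 169 \cdot 163} = \frac{1}{23270 - 30251 - 21190 + 27547} = \frac{1}{-624} = - \frac{1}{624}$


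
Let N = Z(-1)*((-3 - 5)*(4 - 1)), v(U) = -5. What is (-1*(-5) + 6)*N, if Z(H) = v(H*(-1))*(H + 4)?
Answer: 3960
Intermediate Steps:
Z(H) = -20 - 5*H (Z(H) = -5*(H + 4) = -5*(4 + H) = -20 - 5*H)
N = 360 (N = (-20 - 5*(-1))*((-3 - 5)*(4 - 1)) = (-20 + 5)*(-8*3) = -15*(-24) = 360)
(-1*(-5) + 6)*N = (-1*(-5) + 6)*360 = (5 + 6)*360 = 11*360 = 3960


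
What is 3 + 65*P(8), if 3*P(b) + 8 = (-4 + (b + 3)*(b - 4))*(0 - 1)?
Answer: -1037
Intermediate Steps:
P(b) = -4/3 - (-4 + b)*(3 + b)/3 (P(b) = -8/3 + ((-4 + (b + 3)*(b - 4))*(0 - 1))/3 = -8/3 + ((-4 + (3 + b)*(-4 + b))*(-1))/3 = -8/3 + ((-4 + (-4 + b)*(3 + b))*(-1))/3 = -8/3 + (4 - (-4 + b)*(3 + b))/3 = -8/3 + (4/3 - (-4 + b)*(3 + b)/3) = -4/3 - (-4 + b)*(3 + b)/3)
3 + 65*P(8) = 3 + 65*(8/3 - ⅓*8² + (⅓)*8) = 3 + 65*(8/3 - ⅓*64 + 8/3) = 3 + 65*(8/3 - 64/3 + 8/3) = 3 + 65*(-16) = 3 - 1040 = -1037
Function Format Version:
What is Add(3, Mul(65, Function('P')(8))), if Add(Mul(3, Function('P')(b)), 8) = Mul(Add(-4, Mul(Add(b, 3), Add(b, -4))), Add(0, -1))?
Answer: -1037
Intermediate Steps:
Function('P')(b) = Add(Rational(-4, 3), Mul(Rational(-1, 3), Add(-4, b), Add(3, b))) (Function('P')(b) = Add(Rational(-8, 3), Mul(Rational(1, 3), Mul(Add(-4, Mul(Add(b, 3), Add(b, -4))), Add(0, -1)))) = Add(Rational(-8, 3), Mul(Rational(1, 3), Mul(Add(-4, Mul(Add(3, b), Add(-4, b))), -1))) = Add(Rational(-8, 3), Mul(Rational(1, 3), Mul(Add(-4, Mul(Add(-4, b), Add(3, b))), -1))) = Add(Rational(-8, 3), Mul(Rational(1, 3), Add(4, Mul(-1, Add(-4, b), Add(3, b))))) = Add(Rational(-8, 3), Add(Rational(4, 3), Mul(Rational(-1, 3), Add(-4, b), Add(3, b)))) = Add(Rational(-4, 3), Mul(Rational(-1, 3), Add(-4, b), Add(3, b))))
Add(3, Mul(65, Function('P')(8))) = Add(3, Mul(65, Add(Rational(8, 3), Mul(Rational(-1, 3), Pow(8, 2)), Mul(Rational(1, 3), 8)))) = Add(3, Mul(65, Add(Rational(8, 3), Mul(Rational(-1, 3), 64), Rational(8, 3)))) = Add(3, Mul(65, Add(Rational(8, 3), Rational(-64, 3), Rational(8, 3)))) = Add(3, Mul(65, -16)) = Add(3, -1040) = -1037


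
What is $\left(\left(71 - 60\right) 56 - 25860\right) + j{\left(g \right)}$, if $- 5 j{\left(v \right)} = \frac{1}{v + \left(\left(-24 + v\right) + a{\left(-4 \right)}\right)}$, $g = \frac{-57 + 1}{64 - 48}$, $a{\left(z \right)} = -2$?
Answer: $- \frac{4165259}{165} \approx -25244.0$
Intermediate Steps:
$g = - \frac{7}{2}$ ($g = - \frac{56}{16} = \left(-56\right) \frac{1}{16} = - \frac{7}{2} \approx -3.5$)
$j{\left(v \right)} = - \frac{1}{5 \left(-26 + 2 v\right)}$ ($j{\left(v \right)} = - \frac{1}{5 \left(v + \left(\left(-24 + v\right) - 2\right)\right)} = - \frac{1}{5 \left(v + \left(-26 + v\right)\right)} = - \frac{1}{5 \left(-26 + 2 v\right)}$)
$\left(\left(71 - 60\right) 56 - 25860\right) + j{\left(g \right)} = \left(\left(71 - 60\right) 56 - 25860\right) - \frac{1}{-130 + 10 \left(- \frac{7}{2}\right)} = \left(11 \cdot 56 - 25860\right) - \frac{1}{-130 - 35} = \left(616 - 25860\right) - \frac{1}{-165} = -25244 - - \frac{1}{165} = -25244 + \frac{1}{165} = - \frac{4165259}{165}$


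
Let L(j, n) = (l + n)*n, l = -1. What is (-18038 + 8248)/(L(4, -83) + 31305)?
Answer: -9790/38277 ≈ -0.25577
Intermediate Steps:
L(j, n) = n*(-1 + n) (L(j, n) = (-1 + n)*n = n*(-1 + n))
(-18038 + 8248)/(L(4, -83) + 31305) = (-18038 + 8248)/(-83*(-1 - 83) + 31305) = -9790/(-83*(-84) + 31305) = -9790/(6972 + 31305) = -9790/38277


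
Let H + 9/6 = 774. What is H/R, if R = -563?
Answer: -1545/1126 ≈ -1.3721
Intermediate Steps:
H = 1545/2 (H = -3/2 + 774 = 1545/2 ≈ 772.50)
H/R = (1545/2)/(-563) = (1545/2)*(-1/563) = -1545/1126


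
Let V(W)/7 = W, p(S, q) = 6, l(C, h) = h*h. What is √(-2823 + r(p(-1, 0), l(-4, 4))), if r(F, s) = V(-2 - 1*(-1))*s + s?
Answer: I*√2919 ≈ 54.028*I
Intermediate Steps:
l(C, h) = h²
V(W) = 7*W
r(F, s) = -6*s (r(F, s) = (7*(-2 - 1*(-1)))*s + s = (7*(-2 + 1))*s + s = (7*(-1))*s + s = -7*s + s = -6*s)
√(-2823 + r(p(-1, 0), l(-4, 4))) = √(-2823 - 6*4²) = √(-2823 - 6*16) = √(-2823 - 96) = √(-2919) = I*√2919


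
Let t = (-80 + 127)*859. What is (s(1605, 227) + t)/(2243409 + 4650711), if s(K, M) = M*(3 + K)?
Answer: 405389/6894120 ≈ 0.058802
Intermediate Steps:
t = 40373 (t = 47*859 = 40373)
(s(1605, 227) + t)/(2243409 + 4650711) = (227*(3 + 1605) + 40373)/(2243409 + 4650711) = (227*1608 + 40373)/6894120 = (365016 + 40373)*(1/6894120) = 405389*(1/6894120) = 405389/6894120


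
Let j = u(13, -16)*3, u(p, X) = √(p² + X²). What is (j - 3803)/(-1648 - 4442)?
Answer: 3803/6090 - √17/406 ≈ 0.61431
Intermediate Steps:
u(p, X) = √(X² + p²)
j = 15*√17 (j = √((-16)² + 13²)*3 = √(256 + 169)*3 = √425*3 = (5*√17)*3 = 15*√17 ≈ 61.847)
(j - 3803)/(-1648 - 4442) = (15*√17 - 3803)/(-1648 - 4442) = (-3803 + 15*√17)/(-6090) = (-3803 + 15*√17)*(-1/6090) = 3803/6090 - √17/406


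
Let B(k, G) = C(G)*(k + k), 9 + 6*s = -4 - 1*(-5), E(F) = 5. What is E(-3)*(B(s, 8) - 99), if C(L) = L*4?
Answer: -2765/3 ≈ -921.67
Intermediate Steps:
C(L) = 4*L
s = -4/3 (s = -3/2 + (-4 - 1*(-5))/6 = -3/2 + (-4 + 5)/6 = -3/2 + (1/6)*1 = -3/2 + 1/6 = -4/3 ≈ -1.3333)
B(k, G) = 8*G*k (B(k, G) = (4*G)*(k + k) = (4*G)*(2*k) = 8*G*k)
E(-3)*(B(s, 8) - 99) = 5*(8*8*(-4/3) - 99) = 5*(-256/3 - 99) = 5*(-553/3) = -2765/3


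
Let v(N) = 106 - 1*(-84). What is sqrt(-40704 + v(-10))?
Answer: I*sqrt(40514) ≈ 201.28*I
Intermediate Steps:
v(N) = 190 (v(N) = 106 + 84 = 190)
sqrt(-40704 + v(-10)) = sqrt(-40704 + 190) = sqrt(-40514) = I*sqrt(40514)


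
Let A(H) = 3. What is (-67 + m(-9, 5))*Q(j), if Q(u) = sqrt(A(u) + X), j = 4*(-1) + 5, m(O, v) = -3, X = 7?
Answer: -70*sqrt(10) ≈ -221.36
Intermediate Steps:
j = 1 (j = -4 + 5 = 1)
Q(u) = sqrt(10) (Q(u) = sqrt(3 + 7) = sqrt(10))
(-67 + m(-9, 5))*Q(j) = (-67 - 3)*sqrt(10) = -70*sqrt(10)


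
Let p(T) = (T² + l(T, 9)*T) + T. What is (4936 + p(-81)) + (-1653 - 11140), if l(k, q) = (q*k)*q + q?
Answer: 529335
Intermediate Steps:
l(k, q) = q + k*q² (l(k, q) = (k*q)*q + q = k*q² + q = q + k*q²)
p(T) = T + T² + T*(9 + 81*T) (p(T) = (T² + (9*(1 + T*9))*T) + T = (T² + (9*(1 + 9*T))*T) + T = (T² + (9 + 81*T)*T) + T = (T² + T*(9 + 81*T)) + T = T + T² + T*(9 + 81*T))
(4936 + p(-81)) + (-1653 - 11140) = (4936 + 2*(-81)*(5 + 41*(-81))) + (-1653 - 11140) = (4936 + 2*(-81)*(5 - 3321)) - 12793 = (4936 + 2*(-81)*(-3316)) - 12793 = (4936 + 537192) - 12793 = 542128 - 12793 = 529335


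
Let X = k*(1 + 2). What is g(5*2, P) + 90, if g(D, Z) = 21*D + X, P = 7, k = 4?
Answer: 312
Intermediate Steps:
X = 12 (X = 4*(1 + 2) = 4*3 = 12)
g(D, Z) = 12 + 21*D (g(D, Z) = 21*D + 12 = 12 + 21*D)
g(5*2, P) + 90 = (12 + 21*(5*2)) + 90 = (12 + 21*10) + 90 = (12 + 210) + 90 = 222 + 90 = 312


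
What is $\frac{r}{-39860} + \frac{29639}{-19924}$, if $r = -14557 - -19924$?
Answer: $- \frac{161042831}{99271330} \approx -1.6222$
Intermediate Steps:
$r = 5367$ ($r = -14557 + 19924 = 5367$)
$\frac{r}{-39860} + \frac{29639}{-19924} = \frac{5367}{-39860} + \frac{29639}{-19924} = 5367 \left(- \frac{1}{39860}\right) + 29639 \left(- \frac{1}{19924}\right) = - \frac{5367}{39860} - \frac{29639}{19924} = - \frac{161042831}{99271330}$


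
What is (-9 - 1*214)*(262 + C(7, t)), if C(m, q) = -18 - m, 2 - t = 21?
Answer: -52851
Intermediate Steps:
t = -19 (t = 2 - 1*21 = 2 - 21 = -19)
(-9 - 1*214)*(262 + C(7, t)) = (-9 - 1*214)*(262 + (-18 - 1*7)) = (-9 - 214)*(262 + (-18 - 7)) = -223*(262 - 25) = -223*237 = -52851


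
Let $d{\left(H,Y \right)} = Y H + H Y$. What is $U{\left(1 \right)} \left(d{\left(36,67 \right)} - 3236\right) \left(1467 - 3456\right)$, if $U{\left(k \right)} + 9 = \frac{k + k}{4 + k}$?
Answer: $\frac{135816876}{5} \approx 2.7163 \cdot 10^{7}$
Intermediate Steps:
$d{\left(H,Y \right)} = 2 H Y$ ($d{\left(H,Y \right)} = H Y + H Y = 2 H Y$)
$U{\left(k \right)} = -9 + \frac{2 k}{4 + k}$ ($U{\left(k \right)} = -9 + \frac{k + k}{4 + k} = -9 + \frac{2 k}{4 + k}$)
$U{\left(1 \right)} \left(d{\left(36,67 \right)} - 3236\right) \left(1467 - 3456\right) = \frac{-36 - 7}{4 + 1} \left(2 \cdot 36 \cdot 67 - 3236\right) \left(1467 - 3456\right) = \frac{-36 - 7}{5} \left(4824 - 3236\right) \left(-1989\right) = \frac{1}{5} \left(-43\right) 1588 \left(-1989\right) = \left(- \frac{43}{5}\right) \left(-3158532\right) = \frac{135816876}{5}$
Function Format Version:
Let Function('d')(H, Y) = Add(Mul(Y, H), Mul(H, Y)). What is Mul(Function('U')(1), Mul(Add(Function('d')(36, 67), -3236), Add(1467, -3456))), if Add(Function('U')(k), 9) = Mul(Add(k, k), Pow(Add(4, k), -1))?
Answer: Rational(135816876, 5) ≈ 2.7163e+7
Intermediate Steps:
Function('d')(H, Y) = Mul(2, H, Y) (Function('d')(H, Y) = Add(Mul(H, Y), Mul(H, Y)) = Mul(2, H, Y))
Function('U')(k) = Add(-9, Mul(2, k, Pow(Add(4, k), -1))) (Function('U')(k) = Add(-9, Mul(Add(k, k), Pow(Add(4, k), -1))) = Add(-9, Mul(Mul(2, k), Pow(Add(4, k), -1))) = Add(-9, Mul(2, k, Pow(Add(4, k), -1))))
Mul(Function('U')(1), Mul(Add(Function('d')(36, 67), -3236), Add(1467, -3456))) = Mul(Mul(Pow(Add(4, 1), -1), Add(-36, Mul(-7, 1))), Mul(Add(Mul(2, 36, 67), -3236), Add(1467, -3456))) = Mul(Mul(Pow(5, -1), Add(-36, -7)), Mul(Add(4824, -3236), -1989)) = Mul(Mul(Rational(1, 5), -43), Mul(1588, -1989)) = Mul(Rational(-43, 5), -3158532) = Rational(135816876, 5)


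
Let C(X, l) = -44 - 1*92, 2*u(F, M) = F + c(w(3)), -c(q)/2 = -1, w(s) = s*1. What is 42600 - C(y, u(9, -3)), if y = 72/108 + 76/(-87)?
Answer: 42736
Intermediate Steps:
w(s) = s
c(q) = 2 (c(q) = -2*(-1) = 2)
y = -6/29 (y = 72*(1/108) + 76*(-1/87) = ⅔ - 76/87 = -6/29 ≈ -0.20690)
u(F, M) = 1 + F/2 (u(F, M) = (F + 2)/2 = (2 + F)/2 = 1 + F/2)
C(X, l) = -136 (C(X, l) = -44 - 92 = -136)
42600 - C(y, u(9, -3)) = 42600 - 1*(-136) = 42600 + 136 = 42736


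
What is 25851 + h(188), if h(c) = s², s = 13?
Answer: 26020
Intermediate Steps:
h(c) = 169 (h(c) = 13² = 169)
25851 + h(188) = 25851 + 169 = 26020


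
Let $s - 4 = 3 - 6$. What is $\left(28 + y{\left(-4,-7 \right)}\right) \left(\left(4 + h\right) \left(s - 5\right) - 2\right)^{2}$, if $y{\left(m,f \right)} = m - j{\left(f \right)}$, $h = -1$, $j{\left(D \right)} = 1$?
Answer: $4508$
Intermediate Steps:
$s = 1$ ($s = 4 + \left(3 - 6\right) = 4 - 3 = 1$)
$y{\left(m,f \right)} = -1 + m$ ($y{\left(m,f \right)} = m - 1 = -1 + m$)
$\left(28 + y{\left(-4,-7 \right)}\right) \left(\left(4 + h\right) \left(s - 5\right) - 2\right)^{2} = \left(28 - 5\right) \left(\left(4 - 1\right) \left(1 - 5\right) - 2\right)^{2} = \left(28 - 5\right) \left(3 \left(-4\right) - 2\right)^{2} = 23 \left(-12 - 2\right)^{2} = 23 \left(-14\right)^{2} = 23 \cdot 196 = 4508$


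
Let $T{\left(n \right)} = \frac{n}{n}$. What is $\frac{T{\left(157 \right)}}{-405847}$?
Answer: $- \frac{1}{405847} \approx -2.464 \cdot 10^{-6}$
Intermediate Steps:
$T{\left(n \right)} = 1$
$\frac{T{\left(157 \right)}}{-405847} = 1 \frac{1}{-405847} = 1 \left(- \frac{1}{405847}\right) = - \frac{1}{405847}$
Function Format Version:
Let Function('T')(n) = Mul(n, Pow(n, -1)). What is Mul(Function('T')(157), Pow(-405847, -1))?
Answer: Rational(-1, 405847) ≈ -2.4640e-6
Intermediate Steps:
Function('T')(n) = 1
Mul(Function('T')(157), Pow(-405847, -1)) = Mul(1, Pow(-405847, -1)) = Mul(1, Rational(-1, 405847)) = Rational(-1, 405847)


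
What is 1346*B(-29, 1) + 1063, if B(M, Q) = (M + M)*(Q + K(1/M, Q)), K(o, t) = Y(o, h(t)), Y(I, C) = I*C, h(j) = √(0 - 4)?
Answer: -77005 + 5384*I ≈ -77005.0 + 5384.0*I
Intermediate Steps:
h(j) = 2*I (h(j) = √(-4) = 2*I)
Y(I, C) = C*I
K(o, t) = 2*I*o (K(o, t) = (2*I)*o = 2*I*o)
B(M, Q) = 2*M*(Q + 2*I/M) (B(M, Q) = (M + M)*(Q + 2*I/M) = (2*M)*(Q + 2*I/M) = 2*M*(Q + 2*I/M))
1346*B(-29, 1) + 1063 = 1346*(4*I + 2*(-29)*1) + 1063 = 1346*(4*I - 58) + 1063 = 1346*(-58 + 4*I) + 1063 = (-78068 + 5384*I) + 1063 = -77005 + 5384*I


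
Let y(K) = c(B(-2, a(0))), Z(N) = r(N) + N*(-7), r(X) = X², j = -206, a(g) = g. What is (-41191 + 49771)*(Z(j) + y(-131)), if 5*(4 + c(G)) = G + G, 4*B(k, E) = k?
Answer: 376437204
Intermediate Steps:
Z(N) = N² - 7*N (Z(N) = N² + N*(-7) = N² - 7*N)
B(k, E) = k/4
c(G) = -4 + 2*G/5 (c(G) = -4 + (G + G)/5 = -4 + (2*G)/5 = -4 + 2*G/5)
y(K) = -21/5 (y(K) = -4 + 2*((¼)*(-2))/5 = -4 + (⅖)*(-½) = -4 - ⅕ = -21/5)
(-41191 + 49771)*(Z(j) + y(-131)) = (-41191 + 49771)*(-206*(-7 - 206) - 21/5) = 8580*(-206*(-213) - 21/5) = 8580*(43878 - 21/5) = 8580*(219369/5) = 376437204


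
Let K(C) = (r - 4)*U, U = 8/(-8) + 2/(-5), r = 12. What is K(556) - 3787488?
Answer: -18937496/5 ≈ -3.7875e+6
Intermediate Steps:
U = -7/5 (U = 8*(-⅛) + 2*(-⅕) = -1 - ⅖ = -7/5 ≈ -1.4000)
K(C) = -56/5 (K(C) = (12 - 4)*(-7/5) = 8*(-7/5) = -56/5)
K(556) - 3787488 = -56/5 - 3787488 = -18937496/5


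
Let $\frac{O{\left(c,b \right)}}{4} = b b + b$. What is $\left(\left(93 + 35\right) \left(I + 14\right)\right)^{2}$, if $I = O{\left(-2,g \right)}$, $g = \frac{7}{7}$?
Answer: $7929856$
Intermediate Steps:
$g = 1$ ($g = 7 \cdot \frac{1}{7} = 1$)
$O{\left(c,b \right)} = 4 b + 4 b^{2}$ ($O{\left(c,b \right)} = 4 \left(b b + b\right) = 4 \left(b^{2} + b\right) = 4 \left(b + b^{2}\right) = 4 b + 4 b^{2}$)
$I = 8$ ($I = 4 \cdot 1 \left(1 + 1\right) = 4 \cdot 1 \cdot 2 = 8$)
$\left(\left(93 + 35\right) \left(I + 14\right)\right)^{2} = \left(\left(93 + 35\right) \left(8 + 14\right)\right)^{2} = \left(128 \cdot 22\right)^{2} = 2816^{2} = 7929856$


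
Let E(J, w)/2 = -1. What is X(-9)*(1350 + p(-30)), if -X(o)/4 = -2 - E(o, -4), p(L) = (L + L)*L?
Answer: 0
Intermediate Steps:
E(J, w) = -2 (E(J, w) = 2*(-1) = -2)
p(L) = 2*L**2 (p(L) = (2*L)*L = 2*L**2)
X(o) = 0 (X(o) = -4*(-2 - 1*(-2)) = -4*(-2 + 2) = -4*0 = 0)
X(-9)*(1350 + p(-30)) = 0*(1350 + 2*(-30)**2) = 0*(1350 + 2*900) = 0*(1350 + 1800) = 0*3150 = 0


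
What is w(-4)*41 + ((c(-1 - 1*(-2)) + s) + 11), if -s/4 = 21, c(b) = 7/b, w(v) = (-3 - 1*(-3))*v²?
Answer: -66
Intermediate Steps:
w(v) = 0 (w(v) = (-3 + 3)*v² = 0*v² = 0)
s = -84 (s = -4*21 = -84)
w(-4)*41 + ((c(-1 - 1*(-2)) + s) + 11) = 0*41 + ((7/(-1 - 1*(-2)) - 84) + 11) = 0 + ((7/(-1 + 2) - 84) + 11) = 0 + ((7/1 - 84) + 11) = 0 + ((7*1 - 84) + 11) = 0 + ((7 - 84) + 11) = 0 + (-77 + 11) = 0 - 66 = -66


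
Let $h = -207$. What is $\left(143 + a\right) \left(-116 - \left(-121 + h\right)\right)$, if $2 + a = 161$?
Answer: $64024$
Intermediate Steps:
$a = 159$ ($a = -2 + 161 = 159$)
$\left(143 + a\right) \left(-116 - \left(-121 + h\right)\right) = \left(143 + 159\right) \left(-116 + \left(\left(-11\right)^{2} - -207\right)\right) = 302 \left(-116 + \left(121 + 207\right)\right) = 302 \left(-116 + 328\right) = 302 \cdot 212 = 64024$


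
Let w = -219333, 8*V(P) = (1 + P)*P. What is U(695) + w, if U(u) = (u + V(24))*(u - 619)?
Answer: -160813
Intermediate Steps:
V(P) = P*(1 + P)/8 (V(P) = ((1 + P)*P)/8 = (P*(1 + P))/8 = P*(1 + P)/8)
U(u) = (-619 + u)*(75 + u) (U(u) = (u + (⅛)*24*(1 + 24))*(u - 619) = (u + (⅛)*24*25)*(-619 + u) = (u + 75)*(-619 + u) = (75 + u)*(-619 + u) = (-619 + u)*(75 + u))
U(695) + w = (-46425 + 695² - 544*695) - 219333 = (-46425 + 483025 - 378080) - 219333 = 58520 - 219333 = -160813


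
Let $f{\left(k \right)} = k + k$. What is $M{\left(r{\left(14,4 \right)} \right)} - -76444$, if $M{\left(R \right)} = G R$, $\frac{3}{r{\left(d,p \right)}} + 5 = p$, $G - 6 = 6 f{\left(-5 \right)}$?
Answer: $76606$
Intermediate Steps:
$f{\left(k \right)} = 2 k$
$G = -54$ ($G = 6 + 6 \cdot 2 \left(-5\right) = 6 + 6 \left(-10\right) = 6 - 60 = -54$)
$r{\left(d,p \right)} = \frac{3}{-5 + p}$
$M{\left(R \right)} = - 54 R$
$M{\left(r{\left(14,4 \right)} \right)} - -76444 = - 54 \frac{3}{-5 + 4} - -76444 = - 54 \frac{3}{-1} + 76444 = - 54 \cdot 3 \left(-1\right) + 76444 = \left(-54\right) \left(-3\right) + 76444 = 162 + 76444 = 76606$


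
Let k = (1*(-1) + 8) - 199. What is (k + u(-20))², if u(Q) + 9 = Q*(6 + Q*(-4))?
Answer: 3690241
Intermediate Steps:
u(Q) = -9 + Q*(6 - 4*Q) (u(Q) = -9 + Q*(6 + Q*(-4)) = -9 + Q*(6 - 4*Q))
k = -192 (k = (-1 + 8) - 199 = 7 - 199 = -192)
(k + u(-20))² = (-192 + (-9 - 4*(-20)² + 6*(-20)))² = (-192 + (-9 - 4*400 - 120))² = (-192 + (-9 - 1600 - 120))² = (-192 - 1729)² = (-1921)² = 3690241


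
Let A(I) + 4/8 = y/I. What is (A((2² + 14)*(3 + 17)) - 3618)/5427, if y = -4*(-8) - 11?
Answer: -434213/651240 ≈ -0.66675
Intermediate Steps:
y = 21 (y = 32 - 11 = 21)
A(I) = -½ + 21/I
(A((2² + 14)*(3 + 17)) - 3618)/5427 = ((42 - (2² + 14)*(3 + 17))/(2*(((2² + 14)*(3 + 17)))) - 3618)/5427 = ((42 - (4 + 14)*20)/(2*(((4 + 14)*20))) - 3618)*(1/5427) = ((42 - 18*20)/(2*((18*20))) - 3618)*(1/5427) = ((½)*(42 - 1*360)/360 - 3618)*(1/5427) = ((½)*(1/360)*(42 - 360) - 3618)*(1/5427) = ((½)*(1/360)*(-318) - 3618)*(1/5427) = (-53/120 - 3618)*(1/5427) = -434213/120*1/5427 = -434213/651240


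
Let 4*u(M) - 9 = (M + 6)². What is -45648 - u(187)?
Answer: -109925/2 ≈ -54963.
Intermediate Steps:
u(M) = 9/4 + (6 + M)²/4 (u(M) = 9/4 + (M + 6)²/4 = 9/4 + (6 + M)²/4)
-45648 - u(187) = -45648 - (9/4 + (6 + 187)²/4) = -45648 - (9/4 + (¼)*193²) = -45648 - (9/4 + (¼)*37249) = -45648 - (9/4 + 37249/4) = -45648 - 1*18629/2 = -45648 - 18629/2 = -109925/2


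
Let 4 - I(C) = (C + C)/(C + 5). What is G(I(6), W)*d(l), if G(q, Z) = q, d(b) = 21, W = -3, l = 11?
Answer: 672/11 ≈ 61.091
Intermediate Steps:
I(C) = 4 - 2*C/(5 + C) (I(C) = 4 - (C + C)/(C + 5) = 4 - 2*C/(5 + C))
G(I(6), W)*d(l) = (2*(10 + 6)/(5 + 6))*21 = (2*16/11)*21 = (2*(1/11)*16)*21 = (32/11)*21 = 672/11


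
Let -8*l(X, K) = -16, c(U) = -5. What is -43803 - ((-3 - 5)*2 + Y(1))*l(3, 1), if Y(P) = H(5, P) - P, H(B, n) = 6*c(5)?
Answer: -43709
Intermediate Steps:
l(X, K) = 2 (l(X, K) = -1/8*(-16) = 2)
H(B, n) = -30 (H(B, n) = 6*(-5) = -30)
Y(P) = -30 - P
-43803 - ((-3 - 5)*2 + Y(1))*l(3, 1) = -43803 - ((-3 - 5)*2 + (-30 - 1*1))*2 = -43803 - (-8*2 + (-30 - 1))*2 = -43803 - (-16 - 31)*2 = -43803 - (-47)*2 = -43803 - 1*(-94) = -43803 + 94 = -43709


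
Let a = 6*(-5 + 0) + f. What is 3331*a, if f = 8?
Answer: -73282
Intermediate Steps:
a = -22 (a = 6*(-5 + 0) + 8 = 6*(-5) + 8 = -30 + 8 = -22)
3331*a = 3331*(-22) = -73282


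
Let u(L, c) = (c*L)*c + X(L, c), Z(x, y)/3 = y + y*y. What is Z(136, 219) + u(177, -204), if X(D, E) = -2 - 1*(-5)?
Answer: 7510575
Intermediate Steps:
X(D, E) = 3 (X(D, E) = -2 + 5 = 3)
Z(x, y) = 3*y + 3*y² (Z(x, y) = 3*(y + y*y) = 3*(y + y²) = 3*y + 3*y²)
u(L, c) = 3 + L*c² (u(L, c) = (c*L)*c + 3 = (L*c)*c + 3 = L*c² + 3 = 3 + L*c²)
Z(136, 219) + u(177, -204) = 3*219*(1 + 219) + (3 + 177*(-204)²) = 3*219*220 + (3 + 177*41616) = 144540 + (3 + 7366032) = 144540 + 7366035 = 7510575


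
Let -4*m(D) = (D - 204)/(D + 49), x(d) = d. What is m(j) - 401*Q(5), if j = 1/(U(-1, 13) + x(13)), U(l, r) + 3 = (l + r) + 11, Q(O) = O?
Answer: -12969629/6472 ≈ -2004.0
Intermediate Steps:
U(l, r) = 8 + l + r (U(l, r) = -3 + ((l + r) + 11) = -3 + (11 + l + r) = 8 + l + r)
j = 1/33 (j = 1/((8 - 1 + 13) + 13) = 1/(20 + 13) = 1/33 ≈ 0.030303)
m(D) = -(-204 + D)/(4*(49 + D)) (m(D) = -(D - 204)/(4*(D + 49)) = -(-204 + D)/(4*(49 + D)))
m(j) - 401*Q(5) = (204 - 1*1/33)/(4*(49 + 1/33)) - 401*5 = (204 - 1/33)/(4*(1618/33)) - 1*2005 = (¼)*(33/1618)*(6731/33) - 2005 = 6731/6472 - 2005 = -12969629/6472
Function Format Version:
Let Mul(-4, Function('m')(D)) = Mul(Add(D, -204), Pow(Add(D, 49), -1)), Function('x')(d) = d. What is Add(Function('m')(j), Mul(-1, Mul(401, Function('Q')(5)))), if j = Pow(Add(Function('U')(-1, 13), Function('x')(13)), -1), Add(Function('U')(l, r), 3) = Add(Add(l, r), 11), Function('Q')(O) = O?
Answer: Rational(-12969629, 6472) ≈ -2004.0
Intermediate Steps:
Function('U')(l, r) = Add(8, l, r) (Function('U')(l, r) = Add(-3, Add(Add(l, r), 11)) = Add(-3, Add(11, l, r)) = Add(8, l, r))
j = Rational(1, 33) (j = Pow(Add(Add(8, -1, 13), 13), -1) = Pow(Add(20, 13), -1) = Pow(33, -1) = Rational(1, 33) ≈ 0.030303)
Function('m')(D) = Mul(Rational(-1, 4), Pow(Add(49, D), -1), Add(-204, D)) (Function('m')(D) = Mul(Rational(-1, 4), Mul(Add(D, -204), Pow(Add(D, 49), -1))) = Mul(Rational(-1, 4), Mul(Add(-204, D), Pow(Add(49, D), -1))) = Mul(Rational(-1, 4), Mul(Pow(Add(49, D), -1), Add(-204, D))) = Mul(Rational(-1, 4), Pow(Add(49, D), -1), Add(-204, D)))
Add(Function('m')(j), Mul(-1, Mul(401, Function('Q')(5)))) = Add(Mul(Rational(1, 4), Pow(Add(49, Rational(1, 33)), -1), Add(204, Mul(-1, Rational(1, 33)))), Mul(-1, Mul(401, 5))) = Add(Mul(Rational(1, 4), Pow(Rational(1618, 33), -1), Add(204, Rational(-1, 33))), Mul(-1, 2005)) = Add(Mul(Rational(1, 4), Rational(33, 1618), Rational(6731, 33)), -2005) = Add(Rational(6731, 6472), -2005) = Rational(-12969629, 6472)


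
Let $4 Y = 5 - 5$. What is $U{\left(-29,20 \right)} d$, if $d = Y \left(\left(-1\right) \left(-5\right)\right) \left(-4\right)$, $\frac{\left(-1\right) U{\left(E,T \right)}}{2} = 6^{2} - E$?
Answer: $0$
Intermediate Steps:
$U{\left(E,T \right)} = -72 + 2 E$ ($U{\left(E,T \right)} = - 2 \left(6^{2} - E\right) = - 2 \left(36 - E\right) = -72 + 2 E$)
$Y = 0$ ($Y = \frac{5 - 5}{4} = \frac{1}{4} \cdot 0 = 0$)
$d = 0$ ($d = 0 \left(\left(-1\right) \left(-5\right)\right) \left(-4\right) = 0 \cdot 5 \left(-4\right) = 0 \left(-4\right) = 0$)
$U{\left(-29,20 \right)} d = \left(-72 + 2 \left(-29\right)\right) 0 = \left(-72 - 58\right) 0 = \left(-130\right) 0 = 0$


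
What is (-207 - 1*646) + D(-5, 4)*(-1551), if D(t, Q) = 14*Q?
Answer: -87709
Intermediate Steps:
(-207 - 1*646) + D(-5, 4)*(-1551) = (-207 - 1*646) + (14*4)*(-1551) = (-207 - 646) + 56*(-1551) = -853 - 86856 = -87709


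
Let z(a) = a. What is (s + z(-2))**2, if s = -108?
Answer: 12100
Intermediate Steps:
(s + z(-2))**2 = (-108 - 2)**2 = (-110)**2 = 12100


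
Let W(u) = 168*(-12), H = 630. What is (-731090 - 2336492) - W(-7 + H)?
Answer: -3065566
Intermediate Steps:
W(u) = -2016
(-731090 - 2336492) - W(-7 + H) = (-731090 - 2336492) - 1*(-2016) = -3067582 + 2016 = -3065566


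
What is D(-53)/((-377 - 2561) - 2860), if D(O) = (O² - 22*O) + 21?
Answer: -1998/2899 ≈ -0.68920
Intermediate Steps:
D(O) = 21 + O² - 22*O
D(-53)/((-377 - 2561) - 2860) = (21 + (-53)² - 22*(-53))/((-377 - 2561) - 2860) = (21 + 2809 + 1166)/(-2938 - 2860) = 3996/(-5798) = 3996*(-1/5798) = -1998/2899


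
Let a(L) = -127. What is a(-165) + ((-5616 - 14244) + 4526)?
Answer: -15461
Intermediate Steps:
a(-165) + ((-5616 - 14244) + 4526) = -127 + ((-5616 - 14244) + 4526) = -127 + (-19860 + 4526) = -127 - 15334 = -15461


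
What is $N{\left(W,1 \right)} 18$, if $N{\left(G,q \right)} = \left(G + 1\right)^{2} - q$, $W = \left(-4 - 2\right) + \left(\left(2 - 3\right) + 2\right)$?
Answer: $270$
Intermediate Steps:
$W = -5$ ($W = \left(-4 - 2\right) + \left(-1 + 2\right) = -6 + 1 = -5$)
$N{\left(G,q \right)} = \left(1 + G\right)^{2} - q$
$N{\left(W,1 \right)} 18 = \left(\left(1 - 5\right)^{2} - 1\right) 18 = \left(\left(-4\right)^{2} - 1\right) 18 = \left(16 - 1\right) 18 = 15 \cdot 18 = 270$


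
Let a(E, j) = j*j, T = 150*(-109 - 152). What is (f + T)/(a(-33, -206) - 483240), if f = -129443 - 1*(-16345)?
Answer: 38062/110201 ≈ 0.34539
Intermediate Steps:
T = -39150 (T = 150*(-261) = -39150)
f = -113098 (f = -129443 + 16345 = -113098)
a(E, j) = j**2
(f + T)/(a(-33, -206) - 483240) = (-113098 - 39150)/((-206)**2 - 483240) = -152248/(42436 - 483240) = -152248/(-440804) = -152248*(-1/440804) = 38062/110201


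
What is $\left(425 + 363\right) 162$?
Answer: $127656$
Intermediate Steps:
$\left(425 + 363\right) 162 = 788 \cdot 162 = 127656$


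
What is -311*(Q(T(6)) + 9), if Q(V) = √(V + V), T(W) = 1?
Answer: -2799 - 311*√2 ≈ -3238.8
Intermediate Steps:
Q(V) = √2*√V (Q(V) = √(2*V) = √2*√V)
-311*(Q(T(6)) + 9) = -311*(√2*√1 + 9) = -311*(√2*1 + 9) = -311*(√2 + 9) = -311*(9 + √2) = -2799 - 311*√2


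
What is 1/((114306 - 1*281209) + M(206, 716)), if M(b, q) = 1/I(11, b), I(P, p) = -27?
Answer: -27/4506382 ≈ -5.9915e-6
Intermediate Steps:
M(b, q) = -1/27 (M(b, q) = 1/(-27) = -1/27)
1/((114306 - 1*281209) + M(206, 716)) = 1/((114306 - 1*281209) - 1/27) = 1/((114306 - 281209) - 1/27) = 1/(-166903 - 1/27) = 1/(-4506382/27) = -27/4506382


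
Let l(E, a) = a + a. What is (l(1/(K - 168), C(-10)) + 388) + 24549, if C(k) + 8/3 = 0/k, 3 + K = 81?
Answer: 74795/3 ≈ 24932.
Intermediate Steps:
K = 78 (K = -3 + 81 = 78)
C(k) = -8/3 (C(k) = -8/3 + 0/k = -8/3 + 0 = -8/3)
l(E, a) = 2*a
(l(1/(K - 168), C(-10)) + 388) + 24549 = (2*(-8/3) + 388) + 24549 = (-16/3 + 388) + 24549 = 1148/3 + 24549 = 74795/3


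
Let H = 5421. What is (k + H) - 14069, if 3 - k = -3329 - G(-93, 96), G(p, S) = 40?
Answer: -5276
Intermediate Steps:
k = 3372 (k = 3 - (-3329 - 1*40) = 3 - (-3329 - 40) = 3 - 1*(-3369) = 3 + 3369 = 3372)
(k + H) - 14069 = (3372 + 5421) - 14069 = 8793 - 14069 = -5276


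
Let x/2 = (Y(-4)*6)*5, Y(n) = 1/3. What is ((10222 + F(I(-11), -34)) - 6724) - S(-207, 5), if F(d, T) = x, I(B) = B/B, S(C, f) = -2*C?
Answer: 3104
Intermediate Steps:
Y(n) = 1/3
I(B) = 1
x = 20 (x = 2*(((1/3)*6)*5) = 2*(2*5) = 2*10 = 20)
F(d, T) = 20
((10222 + F(I(-11), -34)) - 6724) - S(-207, 5) = ((10222 + 20) - 6724) - (-2)*(-207) = (10242 - 6724) - 1*414 = 3518 - 414 = 3104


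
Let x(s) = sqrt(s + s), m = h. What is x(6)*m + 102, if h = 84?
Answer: 102 + 168*sqrt(3) ≈ 392.98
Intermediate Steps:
m = 84
x(s) = sqrt(2)*sqrt(s) (x(s) = sqrt(2*s) = sqrt(2)*sqrt(s))
x(6)*m + 102 = (sqrt(2)*sqrt(6))*84 + 102 = (2*sqrt(3))*84 + 102 = 168*sqrt(3) + 102 = 102 + 168*sqrt(3)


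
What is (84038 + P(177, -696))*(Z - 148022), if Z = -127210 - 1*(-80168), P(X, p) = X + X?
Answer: -16461841088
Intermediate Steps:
P(X, p) = 2*X
Z = -47042 (Z = -127210 + 80168 = -47042)
(84038 + P(177, -696))*(Z - 148022) = (84038 + 2*177)*(-47042 - 148022) = (84038 + 354)*(-195064) = 84392*(-195064) = -16461841088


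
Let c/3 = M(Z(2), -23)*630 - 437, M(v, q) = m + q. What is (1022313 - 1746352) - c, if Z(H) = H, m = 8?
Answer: -694378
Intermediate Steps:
M(v, q) = 8 + q
c = -29661 (c = 3*((8 - 23)*630 - 437) = 3*(-15*630 - 437) = 3*(-9450 - 437) = 3*(-9887) = -29661)
(1022313 - 1746352) - c = (1022313 - 1746352) - 1*(-29661) = -724039 + 29661 = -694378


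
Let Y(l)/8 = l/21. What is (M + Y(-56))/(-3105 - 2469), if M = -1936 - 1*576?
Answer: 3800/8361 ≈ 0.45449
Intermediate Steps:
Y(l) = 8*l/21 (Y(l) = 8*(l/21) = 8*l/21)
M = -2512 (M = -1936 - 576 = -2512)
(M + Y(-56))/(-3105 - 2469) = (-2512 + (8/21)*(-56))/(-3105 - 2469) = (-2512 - 64/3)/(-5574) = -7600/3*(-1/5574) = 3800/8361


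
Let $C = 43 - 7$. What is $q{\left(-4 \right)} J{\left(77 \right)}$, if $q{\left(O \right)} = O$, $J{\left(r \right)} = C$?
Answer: $-144$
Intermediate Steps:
$C = 36$ ($C = 43 - 7 = 36$)
$J{\left(r \right)} = 36$
$q{\left(-4 \right)} J{\left(77 \right)} = \left(-4\right) 36 = -144$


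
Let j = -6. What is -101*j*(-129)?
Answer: -78174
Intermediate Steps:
-101*j*(-129) = -101*(-6)*(-129) = 606*(-129) = -78174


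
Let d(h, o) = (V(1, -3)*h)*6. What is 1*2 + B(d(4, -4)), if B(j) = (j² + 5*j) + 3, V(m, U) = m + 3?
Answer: 9701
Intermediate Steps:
V(m, U) = 3 + m
d(h, o) = 24*h (d(h, o) = ((3 + 1)*h)*6 = (4*h)*6 = 24*h)
B(j) = 3 + j² + 5*j
1*2 + B(d(4, -4)) = 1*2 + (3 + (24*4)² + 5*(24*4)) = 2 + (3 + 96² + 5*96) = 2 + (3 + 9216 + 480) = 2 + 9699 = 9701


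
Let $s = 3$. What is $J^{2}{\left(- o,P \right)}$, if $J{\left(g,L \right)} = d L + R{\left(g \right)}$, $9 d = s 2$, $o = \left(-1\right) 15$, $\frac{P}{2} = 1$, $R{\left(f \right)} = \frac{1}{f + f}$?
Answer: $\frac{1681}{900} \approx 1.8678$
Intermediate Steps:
$R{\left(f \right)} = \frac{1}{2 f}$
$P = 2$ ($P = 2 \cdot 1 = 2$)
$o = -15$
$d = \frac{2}{3}$ ($d = \frac{3 \cdot 2}{9} = \frac{1}{9} \cdot 6 = \frac{2}{3} \approx 0.66667$)
$J{\left(g,L \right)} = \frac{1}{2 g} + \frac{2 L}{3}$ ($J{\left(g,L \right)} = \frac{2 L}{3} + \frac{1}{2 g} = \frac{1}{2 g} + \frac{2 L}{3}$)
$J^{2}{\left(- o,P \right)} = \left(\frac{3 + 4 \cdot 2 \left(\left(-1\right) \left(-15\right)\right)}{6 \left(\left(-1\right) \left(-15\right)\right)}\right)^{2} = \left(\frac{3 + 4 \cdot 2 \cdot 15}{6 \cdot 15}\right)^{2} = \left(\frac{1}{6} \cdot \frac{1}{15} \left(3 + 120\right)\right)^{2} = \left(\frac{1}{6} \cdot \frac{1}{15} \cdot 123\right)^{2} = \left(\frac{41}{30}\right)^{2} = \frac{1681}{900}$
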